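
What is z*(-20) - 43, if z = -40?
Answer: 757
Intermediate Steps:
z*(-20) - 43 = -40*(-20) - 43 = 800 - 43 = 757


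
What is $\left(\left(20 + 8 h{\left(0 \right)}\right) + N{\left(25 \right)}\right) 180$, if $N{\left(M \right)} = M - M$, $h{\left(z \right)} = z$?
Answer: $3600$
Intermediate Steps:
$N{\left(M \right)} = 0$
$\left(\left(20 + 8 h{\left(0 \right)}\right) + N{\left(25 \right)}\right) 180 = \left(\left(20 + 8 \cdot 0\right) + 0\right) 180 = \left(\left(20 + 0\right) + 0\right) 180 = \left(20 + 0\right) 180 = 20 \cdot 180 = 3600$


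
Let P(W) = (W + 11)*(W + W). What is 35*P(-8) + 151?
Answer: -1529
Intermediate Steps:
P(W) = 2*W*(11 + W) (P(W) = (11 + W)*(2*W) = 2*W*(11 + W))
35*P(-8) + 151 = 35*(2*(-8)*(11 - 8)) + 151 = 35*(2*(-8)*3) + 151 = 35*(-48) + 151 = -1680 + 151 = -1529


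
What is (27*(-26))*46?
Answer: -32292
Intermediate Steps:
(27*(-26))*46 = -702*46 = -32292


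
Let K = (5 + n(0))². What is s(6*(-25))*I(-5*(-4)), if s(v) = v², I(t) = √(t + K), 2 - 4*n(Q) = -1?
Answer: 5625*√849 ≈ 1.6390e+5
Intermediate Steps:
n(Q) = ¾ (n(Q) = ½ - ¼*(-1) = ½ + ¼ = ¾)
K = 529/16 (K = (5 + ¾)² = (23/4)² = 529/16 ≈ 33.063)
I(t) = √(529/16 + t) (I(t) = √(t + 529/16) = √(529/16 + t))
s(6*(-25))*I(-5*(-4)) = (6*(-25))²*(√(529 + 16*(-5*(-4)))/4) = (-150)²*(√(529 + 16*20)/4) = 22500*(√(529 + 320)/4) = 22500*(√849/4) = 5625*√849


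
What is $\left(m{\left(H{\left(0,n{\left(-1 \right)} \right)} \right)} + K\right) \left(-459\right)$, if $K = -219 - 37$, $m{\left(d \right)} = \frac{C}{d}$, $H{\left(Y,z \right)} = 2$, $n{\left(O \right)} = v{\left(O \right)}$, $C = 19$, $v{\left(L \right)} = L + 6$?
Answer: $\frac{226287}{2} \approx 1.1314 \cdot 10^{5}$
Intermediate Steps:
$v{\left(L \right)} = 6 + L$
$n{\left(O \right)} = 6 + O$
$m{\left(d \right)} = \frac{19}{d}$
$K = -256$
$\left(m{\left(H{\left(0,n{\left(-1 \right)} \right)} \right)} + K\right) \left(-459\right) = \left(\frac{19}{2} - 256\right) \left(-459\right) = \left(- \frac{493}{2}\right) \left(-459\right) = \frac{226287}{2}$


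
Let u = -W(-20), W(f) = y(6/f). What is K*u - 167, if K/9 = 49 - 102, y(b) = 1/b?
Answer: -1757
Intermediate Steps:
y(b) = 1/b
W(f) = f/6 (W(f) = 1/(6/f) = f/6)
u = 10/3 (u = -(-20)/6 = -1*(-10/3) = 10/3 ≈ 3.3333)
K = -477 (K = 9*(49 - 102) = 9*(-53) = -477)
K*u - 167 = -477*10/3 - 167 = -1590 - 167 = -1757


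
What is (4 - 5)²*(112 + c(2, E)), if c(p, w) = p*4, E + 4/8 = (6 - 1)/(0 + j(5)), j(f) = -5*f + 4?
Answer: 120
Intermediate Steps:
j(f) = 4 - 5*f
E = -31/42 (E = -½ + (6 - 1)/(0 + (4 - 5*5)) = -½ + 5/(0 + (4 - 25)) = -½ + 5/(0 - 21) = -½ + 5/(-21) = -½ + 5*(-1/21) = -½ - 5/21 = -31/42 ≈ -0.73810)
c(p, w) = 4*p
(4 - 5)²*(112 + c(2, E)) = (4 - 5)²*(112 + 4*2) = (-1)²*(112 + 8) = 1*120 = 120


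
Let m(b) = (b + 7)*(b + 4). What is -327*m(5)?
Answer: -35316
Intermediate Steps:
m(b) = (4 + b)*(7 + b) (m(b) = (7 + b)*(4 + b) = (4 + b)*(7 + b))
-327*m(5) = -327*(28 + 5² + 11*5) = -327*(28 + 25 + 55) = -327*108 = -35316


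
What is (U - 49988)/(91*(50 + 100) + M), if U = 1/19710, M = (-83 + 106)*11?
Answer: -985263479/274028130 ≈ -3.5955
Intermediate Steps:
M = 253 (M = 23*11 = 253)
U = 1/19710 ≈ 5.0736e-5
(U - 49988)/(91*(50 + 100) + M) = (1/19710 - 49988)/(91*(50 + 100) + 253) = -985263479/(19710*(91*150 + 253)) = -985263479/(19710*(13650 + 253)) = -985263479/19710/13903 = -985263479/19710*1/13903 = -985263479/274028130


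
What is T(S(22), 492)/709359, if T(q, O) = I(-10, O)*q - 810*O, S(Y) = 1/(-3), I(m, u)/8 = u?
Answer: -399832/709359 ≈ -0.56365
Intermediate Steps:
I(m, u) = 8*u
S(Y) = -1/3
T(q, O) = -810*O + 8*O*q (T(q, O) = (8*O)*q - 810*O = 8*O*q - 810*O = -810*O + 8*O*q)
T(S(22), 492)/709359 = (2*492*(-405 + 4*(-1/3)))/709359 = (2*492*(-405 - 4/3))*(1/709359) = (2*492*(-1219/3))*(1/709359) = -399832*1/709359 = -399832/709359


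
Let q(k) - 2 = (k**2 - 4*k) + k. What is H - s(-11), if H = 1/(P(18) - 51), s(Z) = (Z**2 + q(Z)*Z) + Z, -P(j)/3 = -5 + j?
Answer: 144539/90 ≈ 1606.0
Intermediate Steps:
P(j) = 15 - 3*j (P(j) = -3*(-5 + j) = 15 - 3*j)
q(k) = 2 + k**2 - 3*k (q(k) = 2 + ((k**2 - 4*k) + k) = 2 + (k**2 - 3*k) = 2 + k**2 - 3*k)
s(Z) = Z + Z**2 + Z*(2 + Z**2 - 3*Z) (s(Z) = (Z**2 + (2 + Z**2 - 3*Z)*Z) + Z = (Z**2 + Z*(2 + Z**2 - 3*Z)) + Z = Z + Z**2 + Z*(2 + Z**2 - 3*Z))
H = -1/90 (H = 1/((15 - 3*18) - 51) = 1/((15 - 54) - 51) = 1/(-39 - 51) = 1/(-90) = -1/90 ≈ -0.011111)
H - s(-11) = -1/90 - (-11)*(3 + (-11)**2 - 2*(-11)) = -1/90 - (-11)*(3 + 121 + 22) = -1/90 - (-11)*146 = -1/90 - 1*(-1606) = -1/90 + 1606 = 144539/90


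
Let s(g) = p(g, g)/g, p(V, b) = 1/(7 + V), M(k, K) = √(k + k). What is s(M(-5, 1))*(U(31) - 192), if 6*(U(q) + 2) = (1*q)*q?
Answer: 203*√10/(60*(√10 - 7*I)) ≈ 0.57345 + 1.2694*I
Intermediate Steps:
M(k, K) = √2*√k (M(k, K) = √(2*k) = √2*√k)
U(q) = -2 + q²/6 (U(q) = -2 + ((1*q)*q)/6 = -2 + (q*q)/6 = -2 + q²/6)
s(g) = 1/(g*(7 + g)) (s(g) = 1/((7 + g)*g) = 1/(g*(7 + g)))
s(M(-5, 1))*(U(31) - 192) = (1/(((√2*√(-5)))*(7 + √2*√(-5))))*((-2 + (⅙)*31²) - 192) = (1/(((√2*(I*√5)))*(7 + √2*(I*√5))))*((-2 + (⅙)*961) - 192) = (1/(((I*√10))*(7 + I*√10)))*((-2 + 961/6) - 192) = ((-I*√10/10)/(7 + I*√10))*(949/6 - 192) = -I*√10/(10*(7 + I*√10))*(-203/6) = 203*I*√10/(60*(7 + I*√10))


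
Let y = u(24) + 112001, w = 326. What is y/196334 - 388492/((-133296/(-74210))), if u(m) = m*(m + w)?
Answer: -176884108339037/817829277 ≈ -2.1629e+5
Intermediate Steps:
u(m) = m*(326 + m) (u(m) = m*(m + 326) = m*(326 + m))
y = 120401 (y = 24*(326 + 24) + 112001 = 24*350 + 112001 = 8400 + 112001 = 120401)
y/196334 - 388492/((-133296/(-74210))) = 120401/196334 - 388492/((-133296/(-74210))) = 120401*(1/196334) - 388492/((-133296*(-1/74210))) = 120401/196334 - 388492/66648/37105 = 120401/196334 - 388492*37105/66648 = 120401/196334 - 3603748915/16662 = -176884108339037/817829277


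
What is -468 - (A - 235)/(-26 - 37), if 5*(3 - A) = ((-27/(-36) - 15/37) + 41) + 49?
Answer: -22003211/46620 ≈ -471.97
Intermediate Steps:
A = -11151/740 (A = 3 - (((-27/(-36) - 15/37) + 41) + 49)/5 = 3 - (((-27*(-1/36) - 15*1/37) + 41) + 49)/5 = 3 - (((¾ - 15/37) + 41) + 49)/5 = 3 - ((51/148 + 41) + 49)/5 = 3 - (6119/148 + 49)/5 = 3 - ⅕*13371/148 = 3 - 13371/740 = -11151/740 ≈ -15.069)
-468 - (A - 235)/(-26 - 37) = -468 - (-11151/740 - 235)/(-26 - 37) = -468 - (-185051)/(740*(-63)) = -468 - (-185051)*(-1)/(740*63) = -468 - 1*185051/46620 = -468 - 185051/46620 = -22003211/46620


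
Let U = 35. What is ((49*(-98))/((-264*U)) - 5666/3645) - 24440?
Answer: -783970631/32076 ≈ -24441.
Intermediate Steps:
((49*(-98))/((-264*U)) - 5666/3645) - 24440 = ((49*(-98))/((-264*35)) - 5666/3645) - 24440 = (-4802/(-9240) - 5666*1/3645) - 24440 = (-4802*(-1/9240) - 5666/3645) - 24440 = (343/660 - 5666/3645) - 24440 = -33191/32076 - 24440 = -783970631/32076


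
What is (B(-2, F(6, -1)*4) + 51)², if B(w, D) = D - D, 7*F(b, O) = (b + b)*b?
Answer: 2601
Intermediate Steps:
F(b, O) = 2*b²/7 (F(b, O) = ((b + b)*b)/7 = ((2*b)*b)/7 = (2*b²)/7 = 2*b²/7)
B(w, D) = 0
(B(-2, F(6, -1)*4) + 51)² = (0 + 51)² = 51² = 2601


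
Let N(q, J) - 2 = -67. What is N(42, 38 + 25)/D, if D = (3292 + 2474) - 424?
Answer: -65/5342 ≈ -0.012168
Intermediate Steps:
N(q, J) = -65 (N(q, J) = 2 - 67 = -65)
D = 5342 (D = 5766 - 424 = 5342)
N(42, 38 + 25)/D = -65/5342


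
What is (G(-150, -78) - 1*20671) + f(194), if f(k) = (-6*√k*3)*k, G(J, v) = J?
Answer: -20821 - 3492*√194 ≈ -69459.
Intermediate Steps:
f(k) = -18*k^(3/2) (f(k) = (-18*√k)*k = -18*k^(3/2))
(G(-150, -78) - 1*20671) + f(194) = (-150 - 1*20671) - 3492*√194 = (-150 - 20671) - 3492*√194 = -20821 - 3492*√194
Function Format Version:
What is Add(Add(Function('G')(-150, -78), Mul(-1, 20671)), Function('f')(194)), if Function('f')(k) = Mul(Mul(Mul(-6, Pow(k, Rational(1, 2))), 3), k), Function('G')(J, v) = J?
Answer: Add(-20821, Mul(-3492, Pow(194, Rational(1, 2)))) ≈ -69459.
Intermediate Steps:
Function('f')(k) = Mul(-18, Pow(k, Rational(3, 2))) (Function('f')(k) = Mul(Mul(-18, Pow(k, Rational(1, 2))), k) = Mul(-18, Pow(k, Rational(3, 2))))
Add(Add(Function('G')(-150, -78), Mul(-1, 20671)), Function('f')(194)) = Add(Add(-150, Mul(-1, 20671)), Mul(-18, Pow(194, Rational(3, 2)))) = Add(Add(-150, -20671), Mul(-18, Mul(194, Pow(194, Rational(1, 2))))) = Add(-20821, Mul(-3492, Pow(194, Rational(1, 2))))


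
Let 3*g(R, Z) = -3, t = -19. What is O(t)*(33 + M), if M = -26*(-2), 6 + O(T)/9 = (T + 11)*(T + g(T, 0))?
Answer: 117810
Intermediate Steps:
g(R, Z) = -1 (g(R, Z) = (⅓)*(-3) = -1)
O(T) = -54 + 9*(-1 + T)*(11 + T) (O(T) = -54 + 9*((T + 11)*(T - 1)) = -54 + 9*((11 + T)*(-1 + T)) = -54 + 9*((-1 + T)*(11 + T)) = -54 + 9*(-1 + T)*(11 + T))
M = 52
O(t)*(33 + M) = (-153 + 9*(-19)² + 90*(-19))*(33 + 52) = (-153 + 9*361 - 1710)*85 = (-153 + 3249 - 1710)*85 = 1386*85 = 117810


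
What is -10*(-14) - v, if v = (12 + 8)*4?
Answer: 60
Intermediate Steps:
v = 80 (v = 20*4 = 80)
-10*(-14) - v = -10*(-14) - 1*80 = 140 - 80 = 60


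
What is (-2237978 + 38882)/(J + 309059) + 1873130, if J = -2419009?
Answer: 1976106421298/1054975 ≈ 1.8731e+6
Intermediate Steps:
(-2237978 + 38882)/(J + 309059) + 1873130 = (-2237978 + 38882)/(-2419009 + 309059) + 1873130 = -2199096/(-2109950) + 1873130 = -2199096*(-1/2109950) + 1873130 = 1099548/1054975 + 1873130 = 1976106421298/1054975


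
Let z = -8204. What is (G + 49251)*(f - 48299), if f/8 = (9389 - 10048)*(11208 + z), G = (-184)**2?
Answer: -1320186857409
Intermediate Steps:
G = 33856
f = -15837088 (f = 8*((9389 - 10048)*(11208 - 8204)) = 8*(-659*3004) = 8*(-1979636) = -15837088)
(G + 49251)*(f - 48299) = (33856 + 49251)*(-15837088 - 48299) = 83107*(-15885387) = -1320186857409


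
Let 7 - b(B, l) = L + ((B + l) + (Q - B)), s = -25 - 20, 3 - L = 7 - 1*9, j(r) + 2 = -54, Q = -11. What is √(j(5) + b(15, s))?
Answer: √2 ≈ 1.4142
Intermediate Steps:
j(r) = -56 (j(r) = -2 - 54 = -56)
L = 5 (L = 3 - (7 - 1*9) = 3 - (7 - 9) = 3 - 1*(-2) = 3 + 2 = 5)
s = -45
b(B, l) = 13 - l (b(B, l) = 7 - (5 + ((B + l) + (-11 - B))) = 7 - (5 + (-11 + l)) = 7 - (-6 + l) = 7 + (6 - l) = 13 - l)
√(j(5) + b(15, s)) = √(-56 + (13 - 1*(-45))) = √(-56 + (13 + 45)) = √(-56 + 58) = √2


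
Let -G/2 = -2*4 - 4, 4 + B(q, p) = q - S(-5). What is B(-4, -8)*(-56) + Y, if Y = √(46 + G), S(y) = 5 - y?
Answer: 1008 + √70 ≈ 1016.4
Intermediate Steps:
B(q, p) = -14 + q (B(q, p) = -4 + (q - (5 - 1*(-5))) = -4 + (q - (5 + 5)) = -4 + (q - 1*10) = -4 + (q - 10) = -4 + (-10 + q) = -14 + q)
G = 24 (G = -2*(-2*4 - 4) = -2*(-8 - 4) = -2*(-12) = 24)
Y = √70 (Y = √(46 + 24) = √70 ≈ 8.3666)
B(-4, -8)*(-56) + Y = (-14 - 4)*(-56) + √70 = -18*(-56) + √70 = 1008 + √70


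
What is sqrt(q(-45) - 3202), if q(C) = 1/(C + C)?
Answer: I*sqrt(2881810)/30 ≈ 56.586*I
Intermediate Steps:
q(C) = 1/(2*C)
sqrt(q(-45) - 3202) = sqrt((1/2)/(-45) - 3202) = sqrt((1/2)*(-1/45) - 3202) = sqrt(-1/90 - 3202) = sqrt(-288181/90) = I*sqrt(2881810)/30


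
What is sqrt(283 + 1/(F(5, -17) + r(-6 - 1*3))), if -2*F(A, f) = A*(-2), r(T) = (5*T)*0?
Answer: 2*sqrt(1770)/5 ≈ 16.829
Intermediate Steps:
r(T) = 0
F(A, f) = A (F(A, f) = -A*(-2)/2 = -(-1)*A = A)
sqrt(283 + 1/(F(5, -17) + r(-6 - 1*3))) = sqrt(283 + 1/(5 + 0)) = sqrt(283 + 1/5) = sqrt(1416/5) = 2*sqrt(1770)/5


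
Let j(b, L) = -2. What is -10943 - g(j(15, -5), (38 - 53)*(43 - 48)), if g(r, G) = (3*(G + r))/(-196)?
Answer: -2144609/196 ≈ -10942.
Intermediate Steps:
g(r, G) = -3*G/196 - 3*r/196 (g(r, G) = (3*G + 3*r)*(-1/196) = -3*G/196 - 3*r/196)
-10943 - g(j(15, -5), (38 - 53)*(43 - 48)) = -10943 - (-3*(38 - 53)*(43 - 48)/196 - 3/196*(-2)) = -10943 - (-(-45)*(-5)/196 + 3/98) = -10943 - (-3/196*75 + 3/98) = -10943 - (-225/196 + 3/98) = -10943 - 1*(-219/196) = -10943 + 219/196 = -2144609/196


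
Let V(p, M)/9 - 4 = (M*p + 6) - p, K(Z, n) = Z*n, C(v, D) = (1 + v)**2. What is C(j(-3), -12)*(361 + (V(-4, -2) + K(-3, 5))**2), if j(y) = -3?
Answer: 135400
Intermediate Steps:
V(p, M) = 90 - 9*p + 9*M*p (V(p, M) = 36 + 9*((M*p + 6) - p) = 36 + 9*((6 + M*p) - p) = 36 + 9*(6 - p + M*p) = 36 + (54 - 9*p + 9*M*p) = 90 - 9*p + 9*M*p)
C(j(-3), -12)*(361 + (V(-4, -2) + K(-3, 5))**2) = (1 - 3)**2*(361 + ((90 - 9*(-4) + 9*(-2)*(-4)) - 3*5)**2) = (-2)**2*(361 + ((90 + 36 + 72) - 15)**2) = 4*(361 + (198 - 15)**2) = 4*(361 + 183**2) = 4*(361 + 33489) = 4*33850 = 135400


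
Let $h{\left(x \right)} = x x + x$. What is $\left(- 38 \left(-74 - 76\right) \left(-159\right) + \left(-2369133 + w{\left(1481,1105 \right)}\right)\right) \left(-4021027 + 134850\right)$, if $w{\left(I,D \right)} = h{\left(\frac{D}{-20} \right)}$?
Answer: $\frac{203476228843867}{16} \approx 1.2717 \cdot 10^{13}$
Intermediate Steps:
$h{\left(x \right)} = x + x^{2}$ ($h{\left(x \right)} = x^{2} + x = x + x^{2}$)
$w{\left(I,D \right)} = - \frac{D \left(1 - \frac{D}{20}\right)}{20}$ ($w{\left(I,D \right)} = \frac{D}{-20} \left(1 + \frac{D}{-20}\right) = D \left(- \frac{1}{20}\right) \left(1 + D \left(- \frac{1}{20}\right)\right) = - \frac{D}{20} \left(1 - \frac{D}{20}\right) = - \frac{D \left(1 - \frac{D}{20}\right)}{20}$)
$\left(- 38 \left(-74 - 76\right) \left(-159\right) + \left(-2369133 + w{\left(1481,1105 \right)}\right)\right) \left(-4021027 + 134850\right) = \left(- 38 \left(-74 - 76\right) \left(-159\right) - \left(2369133 - \frac{221 \left(-20 + 1105\right)}{80}\right)\right) \left(-4021027 + 134850\right) = \left(- 38 \left(-74 - 76\right) \left(-159\right) - \left(2369133 - \frac{47957}{16}\right)\right) \left(-3886177\right) = \left(\left(-38\right) \left(-150\right) \left(-159\right) + \left(-2369133 + \frac{47957}{16}\right)\right) \left(-3886177\right) = \left(5700 \left(-159\right) - \frac{37858171}{16}\right) \left(-3886177\right) = \left(-906300 - \frac{37858171}{16}\right) \left(-3886177\right) = \left(- \frac{52358971}{16}\right) \left(-3886177\right) = \frac{203476228843867}{16}$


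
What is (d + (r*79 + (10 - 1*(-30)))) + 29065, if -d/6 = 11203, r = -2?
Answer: -38271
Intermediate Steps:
d = -67218 (d = -6*11203 = -67218)
(d + (r*79 + (10 - 1*(-30)))) + 29065 = (-67218 + (-2*79 + (10 - 1*(-30)))) + 29065 = (-67218 + (-158 + (10 + 30))) + 29065 = (-67218 + (-158 + 40)) + 29065 = (-67218 - 118) + 29065 = -67336 + 29065 = -38271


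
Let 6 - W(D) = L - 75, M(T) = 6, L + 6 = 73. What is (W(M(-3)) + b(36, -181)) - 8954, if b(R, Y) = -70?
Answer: -9010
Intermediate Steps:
L = 67 (L = -6 + 73 = 67)
W(D) = 14 (W(D) = 6 - (67 - 75) = 6 - 1*(-8) = 6 + 8 = 14)
(W(M(-3)) + b(36, -181)) - 8954 = (14 - 70) - 8954 = -56 - 8954 = -9010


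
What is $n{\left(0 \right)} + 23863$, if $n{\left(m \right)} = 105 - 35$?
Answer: $23933$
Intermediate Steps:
$n{\left(m \right)} = 70$ ($n{\left(m \right)} = 105 - 35 = 70$)
$n{\left(0 \right)} + 23863 = 70 + 23863 = 23933$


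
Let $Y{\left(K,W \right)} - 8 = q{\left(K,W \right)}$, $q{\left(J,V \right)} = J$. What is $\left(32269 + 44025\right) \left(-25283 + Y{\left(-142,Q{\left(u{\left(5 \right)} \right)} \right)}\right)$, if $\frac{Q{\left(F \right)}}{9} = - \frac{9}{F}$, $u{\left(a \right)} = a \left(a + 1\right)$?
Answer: $-1939164598$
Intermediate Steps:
$u{\left(a \right)} = a \left(1 + a\right)$
$Q{\left(F \right)} = - \frac{81}{F}$ ($Q{\left(F \right)} = 9 \left(- \frac{9}{F}\right) = - \frac{81}{F}$)
$Y{\left(K,W \right)} = 8 + K$
$\left(32269 + 44025\right) \left(-25283 + Y{\left(-142,Q{\left(u{\left(5 \right)} \right)} \right)}\right) = \left(32269 + 44025\right) \left(-25283 + \left(8 - 142\right)\right) = 76294 \left(-25283 - 134\right) = 76294 \left(-25417\right) = -1939164598$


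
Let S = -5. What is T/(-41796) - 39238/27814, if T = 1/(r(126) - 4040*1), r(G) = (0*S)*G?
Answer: -3312782711053/2348278166880 ≈ -1.4107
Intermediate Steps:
r(G) = 0 (r(G) = (0*(-5))*G = 0*G = 0)
T = -1/4040 (T = 1/(0 - 4040*1) = 1/(0 - 4040) = 1/(-4040) = -1/4040 ≈ -0.00024752)
T/(-41796) - 39238/27814 = -1/4040/(-41796) - 39238/27814 = -1/4040*(-1/41796) - 39238*1/27814 = 1/168855840 - 19619/13907 = -3312782711053/2348278166880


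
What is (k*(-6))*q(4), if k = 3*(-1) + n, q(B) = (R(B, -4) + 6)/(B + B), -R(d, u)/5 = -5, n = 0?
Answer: 279/4 ≈ 69.750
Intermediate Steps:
R(d, u) = 25 (R(d, u) = -5*(-5) = 25)
q(B) = 31/(2*B) (q(B) = (25 + 6)/(B + B) = 31/((2*B)) = 31*(1/(2*B)) = 31/(2*B))
k = -3 (k = 3*(-1) + 0 = -3 + 0 = -3)
(k*(-6))*q(4) = (-3*(-6))*((31/2)/4) = 18*((31/2)*(1/4)) = 18*(31/8) = 279/4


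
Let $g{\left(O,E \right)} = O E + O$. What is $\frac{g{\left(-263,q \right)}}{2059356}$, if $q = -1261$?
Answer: $\frac{27615}{171613} \approx 0.16091$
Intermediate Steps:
$g{\left(O,E \right)} = O + E O$ ($g{\left(O,E \right)} = E O + O = O + E O$)
$\frac{g{\left(-263,q \right)}}{2059356} = \frac{\left(-263\right) \left(1 - 1261\right)}{2059356} = \left(-263\right) \left(-1260\right) \frac{1}{2059356} = 331380 \cdot \frac{1}{2059356} = \frac{27615}{171613}$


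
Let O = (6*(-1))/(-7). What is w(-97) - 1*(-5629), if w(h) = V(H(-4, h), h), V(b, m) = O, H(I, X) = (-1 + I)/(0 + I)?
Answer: 39409/7 ≈ 5629.9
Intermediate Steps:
H(I, X) = (-1 + I)/I
O = 6/7 (O = -6*(-⅐) = 6/7 ≈ 0.85714)
V(b, m) = 6/7
w(h) = 6/7
w(-97) - 1*(-5629) = 6/7 - 1*(-5629) = 6/7 + 5629 = 39409/7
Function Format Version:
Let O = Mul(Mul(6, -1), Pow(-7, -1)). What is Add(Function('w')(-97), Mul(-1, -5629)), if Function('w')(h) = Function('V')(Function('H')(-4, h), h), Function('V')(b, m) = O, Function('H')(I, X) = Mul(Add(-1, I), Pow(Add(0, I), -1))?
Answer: Rational(39409, 7) ≈ 5629.9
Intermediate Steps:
Function('H')(I, X) = Mul(Pow(I, -1), Add(-1, I)) (Function('H')(I, X) = Mul(Add(-1, I), Pow(I, -1)) = Mul(Pow(I, -1), Add(-1, I)))
O = Rational(6, 7) (O = Mul(-6, Rational(-1, 7)) = Rational(6, 7) ≈ 0.85714)
Function('V')(b, m) = Rational(6, 7)
Function('w')(h) = Rational(6, 7)
Add(Function('w')(-97), Mul(-1, -5629)) = Add(Rational(6, 7), Mul(-1, -5629)) = Add(Rational(6, 7), 5629) = Rational(39409, 7)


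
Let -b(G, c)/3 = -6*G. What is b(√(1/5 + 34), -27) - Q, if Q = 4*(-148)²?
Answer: -87616 + 54*√95/5 ≈ -87511.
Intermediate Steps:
Q = 87616 (Q = 4*21904 = 87616)
b(G, c) = 18*G (b(G, c) = -(-18)*G = 18*G)
b(√(1/5 + 34), -27) - Q = 18*√(1/5 + 34) - 1*87616 = 18*√(⅕ + 34) - 87616 = 18*√(171/5) - 87616 = 18*(3*√95/5) - 87616 = 54*√95/5 - 87616 = -87616 + 54*√95/5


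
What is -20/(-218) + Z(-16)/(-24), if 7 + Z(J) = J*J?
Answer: -8967/872 ≈ -10.283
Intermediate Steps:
Z(J) = -7 + J² (Z(J) = -7 + J*J = -7 + J²)
-20/(-218) + Z(-16)/(-24) = -20/(-218) + (-7 + (-16)²)/(-24) = -20*(-1/218) + (-7 + 256)*(-1/24) = 10/109 + 249*(-1/24) = 10/109 - 83/8 = -8967/872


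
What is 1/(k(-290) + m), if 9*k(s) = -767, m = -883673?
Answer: -9/7953824 ≈ -1.1315e-6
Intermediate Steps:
k(s) = -767/9 (k(s) = (1/9)*(-767) = -767/9)
1/(k(-290) + m) = 1/(-767/9 - 883673) = 1/(-7953824/9) = -9/7953824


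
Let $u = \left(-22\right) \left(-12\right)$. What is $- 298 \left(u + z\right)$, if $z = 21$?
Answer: $-84930$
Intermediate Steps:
$u = 264$
$- 298 \left(u + z\right) = - 298 \left(264 + 21\right) = - 298 \cdot 285 = \left(-1\right) 84930 = -84930$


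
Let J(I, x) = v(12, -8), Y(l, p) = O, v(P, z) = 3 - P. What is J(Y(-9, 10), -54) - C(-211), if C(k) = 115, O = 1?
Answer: -124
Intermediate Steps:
Y(l, p) = 1
J(I, x) = -9 (J(I, x) = 3 - 1*12 = 3 - 12 = -9)
J(Y(-9, 10), -54) - C(-211) = -9 - 1*115 = -9 - 115 = -124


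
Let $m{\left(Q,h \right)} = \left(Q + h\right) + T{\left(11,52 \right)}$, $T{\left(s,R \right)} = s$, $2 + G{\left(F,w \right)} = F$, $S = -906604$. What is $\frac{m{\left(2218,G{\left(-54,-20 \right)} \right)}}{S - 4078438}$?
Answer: $- \frac{2173}{4985042} \approx -0.0004359$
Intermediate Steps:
$G{\left(F,w \right)} = -2 + F$
$m{\left(Q,h \right)} = 11 + Q + h$ ($m{\left(Q,h \right)} = \left(Q + h\right) + 11 = 11 + Q + h$)
$\frac{m{\left(2218,G{\left(-54,-20 \right)} \right)}}{S - 4078438} = \frac{11 + 2218 - 56}{-906604 - 4078438} = \frac{11 + 2218 - 56}{-4985042} = 2173 \left(- \frac{1}{4985042}\right) = - \frac{2173}{4985042}$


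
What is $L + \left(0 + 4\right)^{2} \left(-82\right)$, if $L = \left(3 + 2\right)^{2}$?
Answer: $-1287$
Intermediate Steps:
$L = 25$ ($L = 5^{2} = 25$)
$L + \left(0 + 4\right)^{2} \left(-82\right) = 25 + \left(0 + 4\right)^{2} \left(-82\right) = 25 + 4^{2} \left(-82\right) = 25 + 16 \left(-82\right) = 25 - 1312 = -1287$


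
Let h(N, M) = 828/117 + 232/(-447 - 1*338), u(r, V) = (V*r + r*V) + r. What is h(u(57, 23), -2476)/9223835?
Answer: 69204/94129236175 ≈ 7.3520e-7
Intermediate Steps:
u(r, V) = r + 2*V*r (u(r, V) = (V*r + V*r) + r = 2*V*r + r = r + 2*V*r)
h(N, M) = 69204/10205 (h(N, M) = 828*(1/117) + 232/(-447 - 338) = 92/13 + 232/(-785) = 92/13 + 232*(-1/785) = 92/13 - 232/785 = 69204/10205)
h(u(57, 23), -2476)/9223835 = (69204/10205)/9223835 = (69204/10205)*(1/9223835) = 69204/94129236175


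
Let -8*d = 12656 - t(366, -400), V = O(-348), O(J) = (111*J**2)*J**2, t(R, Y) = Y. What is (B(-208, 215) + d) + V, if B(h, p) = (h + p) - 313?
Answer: 1627945846638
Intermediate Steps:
B(h, p) = -313 + h + p
O(J) = 111*J**4
V = 1627945848576 (V = 111*(-348)**4 = 111*14666178816 = 1627945848576)
d = -1632 (d = -(12656 - 1*(-400))/8 = -(12656 + 400)/8 = -1/8*13056 = -1632)
(B(-208, 215) + d) + V = ((-313 - 208 + 215) - 1632) + 1627945848576 = (-306 - 1632) + 1627945848576 = -1938 + 1627945848576 = 1627945846638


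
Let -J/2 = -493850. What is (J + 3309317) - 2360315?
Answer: 1936702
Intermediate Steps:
J = 987700 (J = -2*(-493850) = 987700)
(J + 3309317) - 2360315 = (987700 + 3309317) - 2360315 = 4297017 - 2360315 = 1936702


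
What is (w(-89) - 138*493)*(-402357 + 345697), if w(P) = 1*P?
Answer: 3859849180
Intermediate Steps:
w(P) = P
(w(-89) - 138*493)*(-402357 + 345697) = (-89 - 138*493)*(-402357 + 345697) = (-89 - 68034)*(-56660) = -68123*(-56660) = 3859849180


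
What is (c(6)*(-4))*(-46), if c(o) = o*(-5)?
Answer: -5520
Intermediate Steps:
c(o) = -5*o
(c(6)*(-4))*(-46) = (-5*6*(-4))*(-46) = -30*(-4)*(-46) = 120*(-46) = -5520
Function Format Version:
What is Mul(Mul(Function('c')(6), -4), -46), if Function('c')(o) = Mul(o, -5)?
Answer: -5520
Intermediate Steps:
Function('c')(o) = Mul(-5, o)
Mul(Mul(Function('c')(6), -4), -46) = Mul(Mul(Mul(-5, 6), -4), -46) = Mul(Mul(-30, -4), -46) = Mul(120, -46) = -5520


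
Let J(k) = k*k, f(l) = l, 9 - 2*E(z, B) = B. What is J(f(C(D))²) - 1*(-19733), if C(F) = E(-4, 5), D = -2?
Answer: 19749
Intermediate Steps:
E(z, B) = 9/2 - B/2
C(F) = 2 (C(F) = 9/2 - ½*5 = 9/2 - 5/2 = 2)
J(k) = k²
J(f(C(D))²) - 1*(-19733) = (2²)² - 1*(-19733) = 4² + 19733 = 16 + 19733 = 19749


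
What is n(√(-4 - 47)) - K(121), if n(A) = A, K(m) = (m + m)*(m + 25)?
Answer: -35332 + I*√51 ≈ -35332.0 + 7.1414*I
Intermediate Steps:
K(m) = 2*m*(25 + m) (K(m) = (2*m)*(25 + m) = 2*m*(25 + m))
n(√(-4 - 47)) - K(121) = √(-4 - 47) - 2*121*(25 + 121) = √(-51) - 2*121*146 = I*√51 - 1*35332 = I*√51 - 35332 = -35332 + I*√51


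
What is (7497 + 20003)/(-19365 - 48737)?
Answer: -13750/34051 ≈ -0.40381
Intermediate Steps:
(7497 + 20003)/(-19365 - 48737) = 27500/(-68102) = 27500*(-1/68102) = -13750/34051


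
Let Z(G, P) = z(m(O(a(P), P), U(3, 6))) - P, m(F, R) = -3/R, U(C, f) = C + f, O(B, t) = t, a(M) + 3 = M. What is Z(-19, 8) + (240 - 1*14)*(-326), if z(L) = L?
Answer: -221053/3 ≈ -73684.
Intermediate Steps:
a(M) = -3 + M
Z(G, P) = -1/3 - P (Z(G, P) = -3/(3 + 6) - P = -3/9 - P = -3*1/9 - P = -1/3 - P)
Z(-19, 8) + (240 - 1*14)*(-326) = (-1/3 - 1*8) + (240 - 1*14)*(-326) = (-1/3 - 8) + (240 - 14)*(-326) = -25/3 + 226*(-326) = -25/3 - 73676 = -221053/3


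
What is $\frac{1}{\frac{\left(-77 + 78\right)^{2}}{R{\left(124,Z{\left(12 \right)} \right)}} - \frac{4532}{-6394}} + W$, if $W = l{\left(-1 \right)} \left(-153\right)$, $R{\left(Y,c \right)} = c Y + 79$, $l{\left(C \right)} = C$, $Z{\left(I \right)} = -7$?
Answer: $\frac{275578014}{1784677} \approx 154.41$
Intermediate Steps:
$R{\left(Y,c \right)} = 79 + Y c$ ($R{\left(Y,c \right)} = Y c + 79 = 79 + Y c$)
$W = 153$ ($W = \left(-1\right) \left(-153\right) = 153$)
$\frac{1}{\frac{\left(-77 + 78\right)^{2}}{R{\left(124,Z{\left(12 \right)} \right)}} - \frac{4532}{-6394}} + W = \frac{1}{\frac{\left(-77 + 78\right)^{2}}{79 + 124 \left(-7\right)} - \frac{4532}{-6394}} + 153 = \frac{1}{\frac{1^{2}}{79 - 868} - - \frac{2266}{3197}} + 153 = \frac{1}{1 \frac{1}{-789} + \frac{2266}{3197}} + 153 = \frac{1}{1 \left(- \frac{1}{789}\right) + \frac{2266}{3197}} + 153 = \frac{1}{- \frac{1}{789} + \frac{2266}{3197}} + 153 = \frac{1}{\frac{1784677}{2522433}} + 153 = \frac{2522433}{1784677} + 153 = \frac{275578014}{1784677}$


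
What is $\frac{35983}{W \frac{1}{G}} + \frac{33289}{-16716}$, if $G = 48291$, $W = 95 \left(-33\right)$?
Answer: $- \frac{9682248742321}{17468220} \approx -5.5428 \cdot 10^{5}$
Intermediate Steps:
$W = -3135$
$\frac{35983}{W \frac{1}{G}} + \frac{33289}{-16716} = \frac{35983}{\left(-3135\right) \frac{1}{48291}} + \frac{33289}{-16716} = \frac{35983}{\left(-3135\right) \frac{1}{48291}} + 33289 \left(- \frac{1}{16716}\right) = \frac{35983}{- \frac{1045}{16097}} - \frac{33289}{16716} = 35983 \left(- \frac{16097}{1045}\right) - \frac{33289}{16716} = - \frac{579218351}{1045} - \frac{33289}{16716} = - \frac{9682248742321}{17468220}$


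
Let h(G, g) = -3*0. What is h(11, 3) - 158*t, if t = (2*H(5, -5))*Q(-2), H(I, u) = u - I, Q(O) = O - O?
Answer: 0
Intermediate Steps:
Q(O) = 0
h(G, g) = 0
t = 0 (t = (2*(-5 - 1*5))*0 = (2*(-5 - 5))*0 = (2*(-10))*0 = -20*0 = 0)
h(11, 3) - 158*t = 0 - 158*0 = 0 + 0 = 0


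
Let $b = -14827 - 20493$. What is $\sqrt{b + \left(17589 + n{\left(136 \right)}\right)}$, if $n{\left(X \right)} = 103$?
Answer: $2 i \sqrt{4407} \approx 132.77 i$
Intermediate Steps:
$b = -35320$ ($b = -14827 - 20493 = -35320$)
$\sqrt{b + \left(17589 + n{\left(136 \right)}\right)} = \sqrt{-35320 + \left(17589 + 103\right)} = \sqrt{-35320 + 17692} = \sqrt{-17628} = 2 i \sqrt{4407}$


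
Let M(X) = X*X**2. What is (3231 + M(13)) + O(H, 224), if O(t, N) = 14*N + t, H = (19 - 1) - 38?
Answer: 8544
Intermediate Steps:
H = -20 (H = 18 - 38 = -20)
O(t, N) = t + 14*N
M(X) = X**3
(3231 + M(13)) + O(H, 224) = (3231 + 13**3) + (-20 + 14*224) = (3231 + 2197) + (-20 + 3136) = 5428 + 3116 = 8544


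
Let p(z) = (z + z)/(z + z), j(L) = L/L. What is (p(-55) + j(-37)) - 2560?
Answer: -2558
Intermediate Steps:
j(L) = 1
p(z) = 1 (p(z) = (2*z)/((2*z)) = (2*z)*(1/(2*z)) = 1)
(p(-55) + j(-37)) - 2560 = (1 + 1) - 2560 = 2 - 2560 = -2558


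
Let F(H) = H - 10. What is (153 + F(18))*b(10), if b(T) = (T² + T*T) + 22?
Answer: 35742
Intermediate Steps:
b(T) = 22 + 2*T² (b(T) = (T² + T²) + 22 = 2*T² + 22 = 22 + 2*T²)
F(H) = -10 + H
(153 + F(18))*b(10) = (153 + (-10 + 18))*(22 + 2*10²) = (153 + 8)*(22 + 2*100) = 161*(22 + 200) = 161*222 = 35742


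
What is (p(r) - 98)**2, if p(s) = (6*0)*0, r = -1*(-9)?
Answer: 9604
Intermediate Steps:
r = 9
p(s) = 0 (p(s) = 0*0 = 0)
(p(r) - 98)**2 = (0 - 98)**2 = (-98)**2 = 9604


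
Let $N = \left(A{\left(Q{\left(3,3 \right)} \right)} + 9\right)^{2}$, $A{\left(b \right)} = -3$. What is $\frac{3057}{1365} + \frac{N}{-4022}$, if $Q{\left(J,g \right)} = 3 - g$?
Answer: $\frac{2041019}{915005} \approx 2.2306$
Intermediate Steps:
$N = 36$ ($N = \left(-3 + 9\right)^{2} = 6^{2} = 36$)
$\frac{3057}{1365} + \frac{N}{-4022} = \frac{3057}{1365} + \frac{36}{-4022} = 3057 \cdot \frac{1}{1365} + 36 \left(- \frac{1}{4022}\right) = \frac{1019}{455} - \frac{18}{2011} = \frac{2041019}{915005}$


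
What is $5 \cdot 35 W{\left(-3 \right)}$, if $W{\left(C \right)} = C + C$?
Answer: $-1050$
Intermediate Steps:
$W{\left(C \right)} = 2 C$
$5 \cdot 35 W{\left(-3 \right)} = 5 \cdot 35 \cdot 2 \left(-3\right) = 175 \left(-6\right) = -1050$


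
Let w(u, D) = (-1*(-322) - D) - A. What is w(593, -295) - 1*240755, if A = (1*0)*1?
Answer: -240138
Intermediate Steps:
A = 0 (A = 0*1 = 0)
w(u, D) = 322 - D (w(u, D) = (-1*(-322) - D) - 1*0 = (322 - D) + 0 = 322 - D)
w(593, -295) - 1*240755 = (322 - 1*(-295)) - 1*240755 = (322 + 295) - 240755 = 617 - 240755 = -240138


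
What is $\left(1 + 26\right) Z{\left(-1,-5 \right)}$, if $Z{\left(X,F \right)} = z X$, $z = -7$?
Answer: $189$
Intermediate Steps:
$Z{\left(X,F \right)} = - 7 X$
$\left(1 + 26\right) Z{\left(-1,-5 \right)} = \left(1 + 26\right) \left(\left(-7\right) \left(-1\right)\right) = 27 \cdot 7 = 189$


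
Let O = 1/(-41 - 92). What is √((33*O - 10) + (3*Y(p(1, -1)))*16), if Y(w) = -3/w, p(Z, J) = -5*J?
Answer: I*√17268055/665 ≈ 6.2488*I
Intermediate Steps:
O = -1/133 (O = 1/(-133) = -1/133 ≈ -0.0075188)
√((33*O - 10) + (3*Y(p(1, -1)))*16) = √((33*(-1/133) - 10) + (3*(-3/((-5*(-1)))))*16) = √((-33/133 - 10) + (3*(-3/5))*16) = √(-1363/133 + (3*(-3*⅕))*16) = √(-1363/133 + (3*(-⅗))*16) = √(-1363/133 - 9/5*16) = √(-1363/133 - 144/5) = √(-25967/665) = I*√17268055/665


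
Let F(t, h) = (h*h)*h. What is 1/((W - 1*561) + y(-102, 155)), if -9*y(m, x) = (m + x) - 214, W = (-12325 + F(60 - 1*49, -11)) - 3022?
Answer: -9/154990 ≈ -5.8068e-5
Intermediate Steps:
F(t, h) = h³ (F(t, h) = h²*h = h³)
W = -16678 (W = (-12325 + (-11)³) - 3022 = (-12325 - 1331) - 3022 = -13656 - 3022 = -16678)
y(m, x) = 214/9 - m/9 - x/9 (y(m, x) = -((m + x) - 214)/9 = -(-214 + m + x)/9 = 214/9 - m/9 - x/9)
1/((W - 1*561) + y(-102, 155)) = 1/((-16678 - 1*561) + (214/9 - ⅑*(-102) - ⅑*155)) = 1/((-16678 - 561) + (214/9 + 34/3 - 155/9)) = 1/(-17239 + 161/9) = 1/(-154990/9) = -9/154990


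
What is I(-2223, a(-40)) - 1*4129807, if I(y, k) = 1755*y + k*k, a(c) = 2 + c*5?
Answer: -7991968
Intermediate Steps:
a(c) = 2 + 5*c
I(y, k) = k² + 1755*y (I(y, k) = 1755*y + k² = k² + 1755*y)
I(-2223, a(-40)) - 1*4129807 = ((2 + 5*(-40))² + 1755*(-2223)) - 1*4129807 = ((2 - 200)² - 3901365) - 4129807 = ((-198)² - 3901365) - 4129807 = (39204 - 3901365) - 4129807 = -3862161 - 4129807 = -7991968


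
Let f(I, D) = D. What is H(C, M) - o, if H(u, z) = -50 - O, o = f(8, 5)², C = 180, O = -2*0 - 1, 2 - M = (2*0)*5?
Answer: -74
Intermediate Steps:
M = 2 (M = 2 - 2*0*5 = 2 - 0*5 = 2 - 1*0 = 2 + 0 = 2)
O = -1 (O = 0 - 1 = -1)
o = 25 (o = 5² = 25)
H(u, z) = -49 (H(u, z) = -50 - 1*(-1) = -50 + 1 = -49)
H(C, M) - o = -49 - 1*25 = -49 - 25 = -74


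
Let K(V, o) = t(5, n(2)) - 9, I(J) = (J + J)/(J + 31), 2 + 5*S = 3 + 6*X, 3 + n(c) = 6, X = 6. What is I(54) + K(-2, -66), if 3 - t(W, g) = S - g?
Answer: -776/85 ≈ -9.1294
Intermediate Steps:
n(c) = 3 (n(c) = -3 + 6 = 3)
S = 37/5 (S = -2/5 + (3 + 6*6)/5 = -2/5 + (3 + 36)/5 = -2/5 + (1/5)*39 = -2/5 + 39/5 = 37/5 ≈ 7.4000)
I(J) = 2*J/(31 + J) (I(J) = (2*J)/(31 + J) = 2*J/(31 + J))
t(W, g) = -22/5 + g (t(W, g) = 3 - (37/5 - g) = 3 + (-37/5 + g) = -22/5 + g)
K(V, o) = -52/5 (K(V, o) = (-22/5 + 3) - 9 = -7/5 - 9 = -52/5)
I(54) + K(-2, -66) = 2*54/(31 + 54) - 52/5 = 2*54/85 - 52/5 = 2*54*(1/85) - 52/5 = 108/85 - 52/5 = -776/85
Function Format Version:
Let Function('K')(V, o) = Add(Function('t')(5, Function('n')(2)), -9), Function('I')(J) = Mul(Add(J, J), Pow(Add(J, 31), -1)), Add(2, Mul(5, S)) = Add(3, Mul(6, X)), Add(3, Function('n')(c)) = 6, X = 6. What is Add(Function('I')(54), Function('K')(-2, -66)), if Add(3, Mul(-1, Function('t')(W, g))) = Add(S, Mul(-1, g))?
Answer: Rational(-776, 85) ≈ -9.1294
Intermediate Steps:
Function('n')(c) = 3 (Function('n')(c) = Add(-3, 6) = 3)
S = Rational(37, 5) (S = Add(Rational(-2, 5), Mul(Rational(1, 5), Add(3, Mul(6, 6)))) = Add(Rational(-2, 5), Mul(Rational(1, 5), Add(3, 36))) = Add(Rational(-2, 5), Mul(Rational(1, 5), 39)) = Add(Rational(-2, 5), Rational(39, 5)) = Rational(37, 5) ≈ 7.4000)
Function('I')(J) = Mul(2, J, Pow(Add(31, J), -1)) (Function('I')(J) = Mul(Mul(2, J), Pow(Add(31, J), -1)) = Mul(2, J, Pow(Add(31, J), -1)))
Function('t')(W, g) = Add(Rational(-22, 5), g) (Function('t')(W, g) = Add(3, Mul(-1, Add(Rational(37, 5), Mul(-1, g)))) = Add(3, Add(Rational(-37, 5), g)) = Add(Rational(-22, 5), g))
Function('K')(V, o) = Rational(-52, 5) (Function('K')(V, o) = Add(Add(Rational(-22, 5), 3), -9) = Add(Rational(-7, 5), -9) = Rational(-52, 5))
Add(Function('I')(54), Function('K')(-2, -66)) = Add(Mul(2, 54, Pow(Add(31, 54), -1)), Rational(-52, 5)) = Add(Mul(2, 54, Pow(85, -1)), Rational(-52, 5)) = Add(Mul(2, 54, Rational(1, 85)), Rational(-52, 5)) = Add(Rational(108, 85), Rational(-52, 5)) = Rational(-776, 85)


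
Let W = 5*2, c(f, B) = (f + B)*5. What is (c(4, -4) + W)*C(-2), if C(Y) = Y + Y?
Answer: -40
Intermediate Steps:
c(f, B) = 5*B + 5*f (c(f, B) = (B + f)*5 = 5*B + 5*f)
W = 10
C(Y) = 2*Y
(c(4, -4) + W)*C(-2) = ((5*(-4) + 5*4) + 10)*(2*(-2)) = ((-20 + 20) + 10)*(-4) = (0 + 10)*(-4) = 10*(-4) = -40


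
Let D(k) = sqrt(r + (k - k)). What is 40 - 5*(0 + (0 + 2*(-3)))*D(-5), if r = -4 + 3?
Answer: 40 + 30*I ≈ 40.0 + 30.0*I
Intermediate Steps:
r = -1
D(k) = I (D(k) = sqrt(-1 + (k - k)) = sqrt(-1 + 0) = sqrt(-1) = I)
40 - 5*(0 + (0 + 2*(-3)))*D(-5) = 40 - 5*(0 + (0 + 2*(-3)))*I = 40 - 5*(0 + (0 - 6))*I = 40 - 5*(0 - 6)*I = 40 - (-30)*I = 40 + 30*I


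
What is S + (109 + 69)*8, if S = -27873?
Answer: -26449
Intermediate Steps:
S + (109 + 69)*8 = -27873 + (109 + 69)*8 = -27873 + 178*8 = -27873 + 1424 = -26449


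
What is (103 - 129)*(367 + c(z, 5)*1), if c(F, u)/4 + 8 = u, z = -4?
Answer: -9230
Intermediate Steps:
c(F, u) = -32 + 4*u
(103 - 129)*(367 + c(z, 5)*1) = (103 - 129)*(367 + (-32 + 4*5)*1) = -26*(367 + (-32 + 20)*1) = -26*(367 - 12*1) = -26*(367 - 12) = -26*355 = -9230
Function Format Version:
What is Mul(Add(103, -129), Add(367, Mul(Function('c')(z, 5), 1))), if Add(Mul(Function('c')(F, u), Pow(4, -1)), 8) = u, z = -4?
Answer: -9230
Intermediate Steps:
Function('c')(F, u) = Add(-32, Mul(4, u))
Mul(Add(103, -129), Add(367, Mul(Function('c')(z, 5), 1))) = Mul(Add(103, -129), Add(367, Mul(Add(-32, Mul(4, 5)), 1))) = Mul(-26, Add(367, Mul(Add(-32, 20), 1))) = Mul(-26, Add(367, Mul(-12, 1))) = Mul(-26, Add(367, -12)) = Mul(-26, 355) = -9230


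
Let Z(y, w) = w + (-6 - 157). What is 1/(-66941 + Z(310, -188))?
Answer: -1/67292 ≈ -1.4861e-5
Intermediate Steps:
Z(y, w) = -163 + w (Z(y, w) = w - 163 = -163 + w)
1/(-66941 + Z(310, -188)) = 1/(-66941 + (-163 - 188)) = 1/(-66941 - 351) = 1/(-67292) = -1/67292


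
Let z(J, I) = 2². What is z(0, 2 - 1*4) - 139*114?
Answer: -15842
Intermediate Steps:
z(J, I) = 4
z(0, 2 - 1*4) - 139*114 = 4 - 139*114 = 4 - 15846 = -15842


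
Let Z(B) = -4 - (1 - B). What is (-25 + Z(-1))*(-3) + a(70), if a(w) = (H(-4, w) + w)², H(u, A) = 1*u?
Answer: 4449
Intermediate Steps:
Z(B) = -5 + B (Z(B) = -4 + (-1 + B) = -5 + B)
H(u, A) = u
a(w) = (-4 + w)²
(-25 + Z(-1))*(-3) + a(70) = (-25 + (-5 - 1))*(-3) + (-4 + 70)² = (-25 - 6)*(-3) + 66² = -31*(-3) + 4356 = 93 + 4356 = 4449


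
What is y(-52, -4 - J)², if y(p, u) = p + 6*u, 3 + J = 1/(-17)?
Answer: 960400/289 ≈ 3323.2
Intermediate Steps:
J = -52/17 (J = -3 + 1/(-17) = -3 - 1/17 = -52/17 ≈ -3.0588)
y(-52, -4 - J)² = (-52 + 6*(-4 - 1*(-52/17)))² = (-52 + 6*(-4 + 52/17))² = (-52 + 6*(-16/17))² = (-52 - 96/17)² = (-980/17)² = 960400/289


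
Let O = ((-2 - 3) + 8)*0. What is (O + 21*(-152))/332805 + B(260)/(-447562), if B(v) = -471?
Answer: -423955583/49650290470 ≈ -0.0085388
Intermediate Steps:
O = 0 (O = (-5 + 8)*0 = 3*0 = 0)
(O + 21*(-152))/332805 + B(260)/(-447562) = (0 + 21*(-152))/332805 - 471/(-447562) = (0 - 3192)*(1/332805) - 471*(-1/447562) = -3192*1/332805 + 471/447562 = -1064/110935 + 471/447562 = -423955583/49650290470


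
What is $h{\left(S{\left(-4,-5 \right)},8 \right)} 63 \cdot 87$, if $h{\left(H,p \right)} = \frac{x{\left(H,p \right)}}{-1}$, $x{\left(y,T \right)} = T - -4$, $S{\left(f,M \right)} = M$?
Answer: $-65772$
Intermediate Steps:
$x{\left(y,T \right)} = 4 + T$ ($x{\left(y,T \right)} = T + 4 = 4 + T$)
$h{\left(H,p \right)} = -4 - p$ ($h{\left(H,p \right)} = \frac{4 + p}{-1} = \left(4 + p\right) \left(-1\right) = -4 - p$)
$h{\left(S{\left(-4,-5 \right)},8 \right)} 63 \cdot 87 = \left(-4 - 8\right) 63 \cdot 87 = \left(-12\right) 63 \cdot 87 = \left(-756\right) 87 = -65772$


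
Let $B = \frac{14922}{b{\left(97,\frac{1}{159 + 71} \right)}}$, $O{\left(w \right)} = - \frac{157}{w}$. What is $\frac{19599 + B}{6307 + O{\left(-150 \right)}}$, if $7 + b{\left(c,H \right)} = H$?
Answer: $\frac{4215409650}{1522447063} \approx 2.7688$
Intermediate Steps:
$b{\left(c,H \right)} = -7 + H$
$B = - \frac{3432060}{1609}$ ($B = \frac{14922}{-7 + \frac{1}{159 + 71}} = \frac{14922}{-7 + \frac{1}{230}} = \frac{14922}{- \frac{1609}{230}} = 14922 \left(- \frac{230}{1609}\right) = - \frac{3432060}{1609} \approx -2133.0$)
$\frac{19599 + B}{6307 + O{\left(-150 \right)}} = \frac{19599 - \frac{3432060}{1609}}{6307 - \frac{157}{-150}} = \frac{28102731}{1609 \left(6307 - - \frac{157}{150}\right)} = \frac{28102731}{1609 \left(6307 + \frac{157}{150}\right)} = \frac{28102731}{1609 \cdot \frac{946207}{150}} = \frac{28102731}{1609} \cdot \frac{150}{946207} = \frac{4215409650}{1522447063}$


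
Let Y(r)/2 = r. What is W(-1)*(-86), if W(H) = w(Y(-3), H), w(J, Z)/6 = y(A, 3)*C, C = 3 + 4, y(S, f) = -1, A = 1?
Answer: 3612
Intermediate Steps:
C = 7
Y(r) = 2*r
w(J, Z) = -42 (w(J, Z) = 6*(-1*7) = 6*(-7) = -42)
W(H) = -42
W(-1)*(-86) = -42*(-86) = 3612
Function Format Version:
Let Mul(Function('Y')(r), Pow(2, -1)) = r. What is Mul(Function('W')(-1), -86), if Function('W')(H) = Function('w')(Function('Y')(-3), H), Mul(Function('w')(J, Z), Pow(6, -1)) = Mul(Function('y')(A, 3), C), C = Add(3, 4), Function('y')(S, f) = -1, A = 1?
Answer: 3612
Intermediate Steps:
C = 7
Function('Y')(r) = Mul(2, r)
Function('w')(J, Z) = -42 (Function('w')(J, Z) = Mul(6, Mul(-1, 7)) = Mul(6, -7) = -42)
Function('W')(H) = -42
Mul(Function('W')(-1), -86) = Mul(-42, -86) = 3612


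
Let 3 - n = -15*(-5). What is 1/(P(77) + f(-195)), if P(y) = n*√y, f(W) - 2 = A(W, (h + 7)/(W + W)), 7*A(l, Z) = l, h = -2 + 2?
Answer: 1267/19526471 - 3528*√77/19526471 ≈ -0.0015206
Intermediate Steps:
h = 0
n = -72 (n = 3 - (-15)*(-5) = 3 - 1*75 = 3 - 75 = -72)
A(l, Z) = l/7
f(W) = 2 + W/7
P(y) = -72*√y
1/(P(77) + f(-195)) = 1/(-72*√77 + (2 + (⅐)*(-195))) = 1/(-72*√77 + (2 - 195/7)) = 1/(-72*√77 - 181/7) = 1/(-181/7 - 72*√77)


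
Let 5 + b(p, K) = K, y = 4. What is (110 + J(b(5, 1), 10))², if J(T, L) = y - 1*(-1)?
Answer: 13225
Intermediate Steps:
b(p, K) = -5 + K
J(T, L) = 5 (J(T, L) = 4 - 1*(-1) = 4 + 1 = 5)
(110 + J(b(5, 1), 10))² = (110 + 5)² = 115² = 13225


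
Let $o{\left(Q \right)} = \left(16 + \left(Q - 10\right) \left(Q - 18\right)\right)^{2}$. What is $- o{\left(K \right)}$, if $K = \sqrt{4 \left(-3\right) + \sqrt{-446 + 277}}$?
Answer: $- \left(184 - 28 \sqrt{-12 + 13 i} + 13 i\right)^{2} \approx -9701.4 + 25954.0 i$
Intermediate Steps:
$K = \sqrt{-12 + 13 i}$ ($K = \sqrt{-12 + \sqrt{-169}} = \sqrt{-12 + 13 i} \approx 1.687 + 3.853 i$)
$o{\left(Q \right)} = \left(16 + \left(-18 + Q\right) \left(-10 + Q\right)\right)^{2}$ ($o{\left(Q \right)} = \left(16 + \left(-10 + Q\right) \left(-18 + Q\right)\right)^{2} = \left(16 + \left(-18 + Q\right) \left(-10 + Q\right)\right)^{2}$)
$- o{\left(K \right)} = - \left(196 + \left(\sqrt{-12 + 13 i}\right)^{2} - 28 \sqrt{-12 + 13 i}\right)^{2} = - \left(196 - \left(12 - 13 i\right) - 28 \sqrt{-12 + 13 i}\right)^{2} = - \left(184 - 28 \sqrt{-12 + 13 i} + 13 i\right)^{2}$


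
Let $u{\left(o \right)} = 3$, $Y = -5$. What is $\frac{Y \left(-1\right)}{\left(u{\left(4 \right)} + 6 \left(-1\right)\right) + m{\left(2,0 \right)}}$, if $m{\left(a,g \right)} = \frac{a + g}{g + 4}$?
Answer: $-2$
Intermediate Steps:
$m{\left(a,g \right)} = \frac{a + g}{4 + g}$
$\frac{Y \left(-1\right)}{\left(u{\left(4 \right)} + 6 \left(-1\right)\right) + m{\left(2,0 \right)}} = \frac{\left(-5\right) \left(-1\right)}{\left(3 + 6 \left(-1\right)\right) + \frac{2 + 0}{4 + 0}} = \frac{5}{\left(3 - 6\right) + \frac{1}{4} \cdot 2} = \frac{5}{-3 + \frac{1}{4} \cdot 2} = \frac{5}{-3 + \frac{1}{2}} = \frac{5}{- \frac{5}{2}} = 5 \left(- \frac{2}{5}\right) = -2$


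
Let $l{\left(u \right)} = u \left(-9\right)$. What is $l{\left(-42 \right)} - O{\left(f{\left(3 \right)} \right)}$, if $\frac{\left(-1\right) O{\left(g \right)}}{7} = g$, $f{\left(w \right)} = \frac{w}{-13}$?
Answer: $\frac{4893}{13} \approx 376.38$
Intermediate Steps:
$f{\left(w \right)} = - \frac{w}{13}$ ($f{\left(w \right)} = w \left(- \frac{1}{13}\right) = - \frac{w}{13}$)
$l{\left(u \right)} = - 9 u$
$O{\left(g \right)} = - 7 g$
$l{\left(-42 \right)} - O{\left(f{\left(3 \right)} \right)} = \left(-9\right) \left(-42\right) - - 7 \left(\left(- \frac{1}{13}\right) 3\right) = 378 - \left(-7\right) \left(- \frac{3}{13}\right) = 378 - \frac{21}{13} = \frac{4893}{13}$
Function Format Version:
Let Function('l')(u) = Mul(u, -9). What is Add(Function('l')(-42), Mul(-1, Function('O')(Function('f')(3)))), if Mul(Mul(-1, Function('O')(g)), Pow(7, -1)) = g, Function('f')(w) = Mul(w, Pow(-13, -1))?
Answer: Rational(4893, 13) ≈ 376.38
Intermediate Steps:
Function('f')(w) = Mul(Rational(-1, 13), w) (Function('f')(w) = Mul(w, Rational(-1, 13)) = Mul(Rational(-1, 13), w))
Function('l')(u) = Mul(-9, u)
Function('O')(g) = Mul(-7, g)
Add(Function('l')(-42), Mul(-1, Function('O')(Function('f')(3)))) = Add(Mul(-9, -42), Mul(-1, Mul(-7, Mul(Rational(-1, 13), 3)))) = Add(378, Mul(-1, Mul(-7, Rational(-3, 13)))) = Add(378, Mul(-1, Rational(21, 13))) = Add(378, Rational(-21, 13)) = Rational(4893, 13)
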